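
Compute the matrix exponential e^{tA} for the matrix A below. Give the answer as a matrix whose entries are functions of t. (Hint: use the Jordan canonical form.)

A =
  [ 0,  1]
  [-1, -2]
e^{tA} =
  [t*exp(-t) + exp(-t), t*exp(-t)]
  [-t*exp(-t), -t*exp(-t) + exp(-t)]

Strategy: write A = P · J · P⁻¹ where J is a Jordan canonical form, so e^{tA} = P · e^{tJ} · P⁻¹, and e^{tJ} can be computed block-by-block.

A has Jordan form
J =
  [-1,  1]
  [ 0, -1]
(up to reordering of blocks).

Per-block formulas:
  For a 2×2 Jordan block J_2(-1): exp(t · J_2(-1)) = e^(-1t)·(I + t·N), where N is the 2×2 nilpotent shift.

After assembling e^{tJ} and conjugating by P, we get:

e^{tA} =
  [t*exp(-t) + exp(-t), t*exp(-t)]
  [-t*exp(-t), -t*exp(-t) + exp(-t)]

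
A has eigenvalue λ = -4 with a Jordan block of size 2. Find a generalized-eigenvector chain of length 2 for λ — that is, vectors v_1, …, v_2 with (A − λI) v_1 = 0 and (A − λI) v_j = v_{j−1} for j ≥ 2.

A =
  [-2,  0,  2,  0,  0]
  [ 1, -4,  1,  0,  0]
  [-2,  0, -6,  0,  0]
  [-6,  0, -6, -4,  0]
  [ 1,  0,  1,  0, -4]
A Jordan chain for λ = -4 of length 2:
v_1 = (2, 1, -2, -6, 1)ᵀ
v_2 = (1, 0, 0, 0, 0)ᵀ

Let N = A − (-4)·I. We want v_2 with N^2 v_2 = 0 but N^1 v_2 ≠ 0; then v_{j-1} := N · v_j for j = 2, …, 2.

Pick v_2 = (1, 0, 0, 0, 0)ᵀ.
Then v_1 = N · v_2 = (2, 1, -2, -6, 1)ᵀ.

Sanity check: (A − (-4)·I) v_1 = (0, 0, 0, 0, 0)ᵀ = 0. ✓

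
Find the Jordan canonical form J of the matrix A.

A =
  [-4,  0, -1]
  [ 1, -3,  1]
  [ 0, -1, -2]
J_3(-3)

The characteristic polynomial is
  det(x·I − A) = x^3 + 9*x^2 + 27*x + 27 = (x + 3)^3

Eigenvalues and multiplicities (the geometric multiplicity of λ is n − rank(A − λI), which equals the number of Jordan blocks for λ):
  λ = -3: algebraic multiplicity = 3, geometric multiplicity = 1

Determining the block sizes for each eigenvalue:
  λ = -3: one block (gm = 1), so the single block has size am = 3 → block sizes [3]

Assembling the blocks gives a Jordan form
J =
  [-3,  1,  0]
  [ 0, -3,  1]
  [ 0,  0, -3]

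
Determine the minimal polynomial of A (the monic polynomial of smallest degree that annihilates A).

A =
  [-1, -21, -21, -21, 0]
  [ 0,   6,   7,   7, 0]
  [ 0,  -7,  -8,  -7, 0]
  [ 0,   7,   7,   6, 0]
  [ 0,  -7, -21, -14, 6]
x^2 - 5*x - 6

The characteristic polynomial is χ_A(x) = (x - 6)^2*(x + 1)^3, so the eigenvalues are known. The minimal polynomial is
  m_A(x) = Π_λ (x − λ)^{k_λ}
where k_λ is the size of the *largest* Jordan block for λ (equivalently, the smallest k with (A − λI)^k v = 0 for every generalised eigenvector v of λ).

  λ = -1: largest Jordan block has size 1, contributing (x + 1)
  λ = 6: largest Jordan block has size 1, contributing (x − 6)

So m_A(x) = (x - 6)*(x + 1) = x^2 - 5*x - 6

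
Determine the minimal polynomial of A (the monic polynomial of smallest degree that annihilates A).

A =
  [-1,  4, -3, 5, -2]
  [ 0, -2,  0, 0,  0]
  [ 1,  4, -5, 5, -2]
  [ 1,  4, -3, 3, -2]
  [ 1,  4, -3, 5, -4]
x^2 + 3*x + 2

The characteristic polynomial is χ_A(x) = (x + 1)*(x + 2)^4, so the eigenvalues are known. The minimal polynomial is
  m_A(x) = Π_λ (x − λ)^{k_λ}
where k_λ is the size of the *largest* Jordan block for λ (equivalently, the smallest k with (A − λI)^k v = 0 for every generalised eigenvector v of λ).

  λ = -2: largest Jordan block has size 1, contributing (x + 2)
  λ = -1: largest Jordan block has size 1, contributing (x + 1)

So m_A(x) = (x + 1)*(x + 2) = x^2 + 3*x + 2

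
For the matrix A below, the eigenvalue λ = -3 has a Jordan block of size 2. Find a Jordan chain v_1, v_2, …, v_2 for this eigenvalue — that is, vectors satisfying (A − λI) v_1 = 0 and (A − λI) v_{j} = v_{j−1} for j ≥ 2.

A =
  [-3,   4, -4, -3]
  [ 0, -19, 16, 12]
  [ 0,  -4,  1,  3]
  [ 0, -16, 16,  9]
A Jordan chain for λ = -3 of length 2:
v_1 = (4, -16, -4, -16)ᵀ
v_2 = (0, 1, 0, 0)ᵀ

Let N = A − (-3)·I. We want v_2 with N^2 v_2 = 0 but N^1 v_2 ≠ 0; then v_{j-1} := N · v_j for j = 2, …, 2.

Pick v_2 = (0, 1, 0, 0)ᵀ.
Then v_1 = N · v_2 = (4, -16, -4, -16)ᵀ.

Sanity check: (A − (-3)·I) v_1 = (0, 0, 0, 0)ᵀ = 0. ✓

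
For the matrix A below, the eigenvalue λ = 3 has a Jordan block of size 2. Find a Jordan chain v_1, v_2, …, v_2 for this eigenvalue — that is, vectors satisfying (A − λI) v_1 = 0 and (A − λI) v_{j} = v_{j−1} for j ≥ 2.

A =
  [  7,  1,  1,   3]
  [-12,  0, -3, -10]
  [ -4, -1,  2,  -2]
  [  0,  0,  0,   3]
A Jordan chain for λ = 3 of length 2:
v_1 = (4, -12, -4, 0)ᵀ
v_2 = (1, 0, 0, 0)ᵀ

Let N = A − (3)·I. We want v_2 with N^2 v_2 = 0 but N^1 v_2 ≠ 0; then v_{j-1} := N · v_j for j = 2, …, 2.

Pick v_2 = (1, 0, 0, 0)ᵀ.
Then v_1 = N · v_2 = (4, -12, -4, 0)ᵀ.

Sanity check: (A − (3)·I) v_1 = (0, 0, 0, 0)ᵀ = 0. ✓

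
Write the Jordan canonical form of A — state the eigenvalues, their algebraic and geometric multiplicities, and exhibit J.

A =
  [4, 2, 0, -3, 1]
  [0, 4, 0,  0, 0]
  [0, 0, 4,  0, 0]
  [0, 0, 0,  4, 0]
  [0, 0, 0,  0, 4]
J_2(4) ⊕ J_1(4) ⊕ J_1(4) ⊕ J_1(4)

The characteristic polynomial is
  det(x·I − A) = x^5 - 20*x^4 + 160*x^3 - 640*x^2 + 1280*x - 1024 = (x - 4)^5

Eigenvalues and multiplicities (the geometric multiplicity of λ is n − rank(A − λI), which equals the number of Jordan blocks for λ):
  λ = 4: algebraic multiplicity = 5, geometric multiplicity = 4

Determining the block sizes for each eigenvalue:
  λ = 4: 4 blocks summing to 5 forces exactly one block of size 2 and the rest size 1 → block sizes [2, 1, 1, 1]

Assembling the blocks gives a Jordan form
J =
  [4, 1, 0, 0, 0]
  [0, 4, 0, 0, 0]
  [0, 0, 4, 0, 0]
  [0, 0, 0, 4, 0]
  [0, 0, 0, 0, 4]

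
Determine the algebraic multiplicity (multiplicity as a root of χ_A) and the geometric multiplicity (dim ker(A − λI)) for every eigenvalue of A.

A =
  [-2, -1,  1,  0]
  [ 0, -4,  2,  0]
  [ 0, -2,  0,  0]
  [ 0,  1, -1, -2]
λ = -2: alg = 4, geom = 3

Step 1 — factor the characteristic polynomial to read off the algebraic multiplicities:
  χ_A(x) = (x + 2)^4

Step 2 — compute geometric multiplicities via the rank-nullity identity g(λ) = n − rank(A − λI):
  rank(A − (-2)·I) = 1, so dim ker(A − (-2)·I) = n − 1 = 3

Summary:
  λ = -2: algebraic multiplicity = 4, geometric multiplicity = 3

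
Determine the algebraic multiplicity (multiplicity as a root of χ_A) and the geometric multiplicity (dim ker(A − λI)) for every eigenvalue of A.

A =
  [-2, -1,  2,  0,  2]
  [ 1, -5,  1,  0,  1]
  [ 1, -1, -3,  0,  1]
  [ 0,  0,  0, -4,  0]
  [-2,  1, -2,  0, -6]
λ = -4: alg = 5, geom = 3

Step 1 — factor the characteristic polynomial to read off the algebraic multiplicities:
  χ_A(x) = (x + 4)^5

Step 2 — compute geometric multiplicities via the rank-nullity identity g(λ) = n − rank(A − λI):
  rank(A − (-4)·I) = 2, so dim ker(A − (-4)·I) = n − 2 = 3

Summary:
  λ = -4: algebraic multiplicity = 5, geometric multiplicity = 3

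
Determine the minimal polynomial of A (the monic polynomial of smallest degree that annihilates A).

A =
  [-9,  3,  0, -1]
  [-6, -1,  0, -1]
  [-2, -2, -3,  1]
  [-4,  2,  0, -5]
x^4 + 18*x^3 + 120*x^2 + 350*x + 375

The characteristic polynomial is χ_A(x) = (x + 3)*(x + 5)^3, so the eigenvalues are known. The minimal polynomial is
  m_A(x) = Π_λ (x − λ)^{k_λ}
where k_λ is the size of the *largest* Jordan block for λ (equivalently, the smallest k with (A − λI)^k v = 0 for every generalised eigenvector v of λ).

  λ = -5: largest Jordan block has size 3, contributing (x + 5)^3
  λ = -3: largest Jordan block has size 1, contributing (x + 3)

So m_A(x) = (x + 3)*(x + 5)^3 = x^4 + 18*x^3 + 120*x^2 + 350*x + 375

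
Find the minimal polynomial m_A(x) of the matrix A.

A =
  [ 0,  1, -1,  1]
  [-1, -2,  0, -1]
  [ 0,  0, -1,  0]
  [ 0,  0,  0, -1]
x^3 + 3*x^2 + 3*x + 1

The characteristic polynomial is χ_A(x) = (x + 1)^4, so the eigenvalues are known. The minimal polynomial is
  m_A(x) = Π_λ (x − λ)^{k_λ}
where k_λ is the size of the *largest* Jordan block for λ (equivalently, the smallest k with (A − λI)^k v = 0 for every generalised eigenvector v of λ).

  λ = -1: largest Jordan block has size 3, contributing (x + 1)^3

So m_A(x) = (x + 1)^3 = x^3 + 3*x^2 + 3*x + 1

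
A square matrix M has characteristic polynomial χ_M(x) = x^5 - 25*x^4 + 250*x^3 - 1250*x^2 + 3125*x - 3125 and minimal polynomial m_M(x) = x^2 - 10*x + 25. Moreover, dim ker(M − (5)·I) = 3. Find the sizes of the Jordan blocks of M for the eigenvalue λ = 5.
Block sizes for λ = 5: [2, 2, 1]

Step 1 — from the characteristic polynomial, algebraic multiplicity of λ = 5 is 5. From dim ker(M − (5)·I) = 3, there are exactly 3 Jordan blocks for λ = 5.
Step 2 — from the minimal polynomial, the factor (x − 5)^2 tells us the largest block for λ = 5 has size 2.
Step 3 — with total size 5, 3 blocks, and largest block 2, the block sizes (in nonincreasing order) are [2, 2, 1].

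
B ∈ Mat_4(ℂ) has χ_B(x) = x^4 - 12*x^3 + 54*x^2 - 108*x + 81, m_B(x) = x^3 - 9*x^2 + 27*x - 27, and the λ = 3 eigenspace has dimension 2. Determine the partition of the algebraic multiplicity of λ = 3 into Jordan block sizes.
Block sizes for λ = 3: [3, 1]

Step 1 — from the characteristic polynomial, algebraic multiplicity of λ = 3 is 4. From dim ker(B − (3)·I) = 2, there are exactly 2 Jordan blocks for λ = 3.
Step 2 — from the minimal polynomial, the factor (x − 3)^3 tells us the largest block for λ = 3 has size 3.
Step 3 — with total size 4, 2 blocks, and largest block 3, the block sizes (in nonincreasing order) are [3, 1].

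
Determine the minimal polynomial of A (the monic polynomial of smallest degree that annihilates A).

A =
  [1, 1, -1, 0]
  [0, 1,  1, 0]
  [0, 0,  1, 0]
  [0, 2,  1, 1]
x^3 - 3*x^2 + 3*x - 1

The characteristic polynomial is χ_A(x) = (x - 1)^4, so the eigenvalues are known. The minimal polynomial is
  m_A(x) = Π_λ (x − λ)^{k_λ}
where k_λ is the size of the *largest* Jordan block for λ (equivalently, the smallest k with (A − λI)^k v = 0 for every generalised eigenvector v of λ).

  λ = 1: largest Jordan block has size 3, contributing (x − 1)^3

So m_A(x) = (x - 1)^3 = x^3 - 3*x^2 + 3*x - 1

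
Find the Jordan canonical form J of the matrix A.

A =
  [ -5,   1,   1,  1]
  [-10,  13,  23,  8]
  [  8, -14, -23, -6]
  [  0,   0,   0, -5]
J_3(-5) ⊕ J_1(-5)

The characteristic polynomial is
  det(x·I − A) = x^4 + 20*x^3 + 150*x^2 + 500*x + 625 = (x + 5)^4

Eigenvalues and multiplicities (the geometric multiplicity of λ is n − rank(A − λI), which equals the number of Jordan blocks for λ):
  λ = -5: algebraic multiplicity = 4, geometric multiplicity = 2

Determining the block sizes for each eigenvalue:
  λ = -5: with am = 4 and gm = 2, the partition is not yet determined (e.g. several partitions of 4 into 2 parts exist). Let N = A − (-5)·I. Computing rank(N^1) = 2, rank(N^2) = 1, rank(N^3) = 0; the number of blocks of size ≥ j is rank(N^{j−1}) − rank(N^j), giving [2, 1, 1]. So we have 1 block(s) of size 3, 1 block(s) of size 1 → block sizes [3, 1]

Assembling the blocks gives a Jordan form
J =
  [-5,  1,  0,  0]
  [ 0, -5,  1,  0]
  [ 0,  0, -5,  0]
  [ 0,  0,  0, -5]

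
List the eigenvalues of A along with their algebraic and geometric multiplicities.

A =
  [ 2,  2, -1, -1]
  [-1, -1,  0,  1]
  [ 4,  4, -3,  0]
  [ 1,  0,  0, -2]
λ = -1: alg = 4, geom = 2

Step 1 — factor the characteristic polynomial to read off the algebraic multiplicities:
  χ_A(x) = (x + 1)^4

Step 2 — compute geometric multiplicities via the rank-nullity identity g(λ) = n − rank(A − λI):
  rank(A − (-1)·I) = 2, so dim ker(A − (-1)·I) = n − 2 = 2

Summary:
  λ = -1: algebraic multiplicity = 4, geometric multiplicity = 2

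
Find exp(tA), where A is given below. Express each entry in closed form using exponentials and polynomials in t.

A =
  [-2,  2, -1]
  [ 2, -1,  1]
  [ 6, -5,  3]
e^{tA} =
  [t^2 - 2*t + 1, -t^2/2 + 2*t, t^2/2 - t]
  [2*t, 1 - t, t]
  [-2*t^2 + 6*t, t^2 - 5*t, -t^2 + 3*t + 1]

Strategy: write A = P · J · P⁻¹ where J is a Jordan canonical form, so e^{tA} = P · e^{tJ} · P⁻¹, and e^{tJ} can be computed block-by-block.

A has Jordan form
J =
  [0, 1, 0]
  [0, 0, 1]
  [0, 0, 0]
(up to reordering of blocks).

Per-block formulas:
  For a 3×3 Jordan block J_3(0): exp(t · J_3(0)) = e^(0t)·(I + t·N + (t^2/2)·N^2), where N is the 3×3 nilpotent shift.

After assembling e^{tJ} and conjugating by P, we get:

e^{tA} =
  [t^2 - 2*t + 1, -t^2/2 + 2*t, t^2/2 - t]
  [2*t, 1 - t, t]
  [-2*t^2 + 6*t, t^2 - 5*t, -t^2 + 3*t + 1]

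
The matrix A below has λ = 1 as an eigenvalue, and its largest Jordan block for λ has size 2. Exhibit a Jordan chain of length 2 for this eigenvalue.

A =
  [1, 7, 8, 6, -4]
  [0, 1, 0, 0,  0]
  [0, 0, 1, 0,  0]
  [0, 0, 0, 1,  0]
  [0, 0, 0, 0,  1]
A Jordan chain for λ = 1 of length 2:
v_1 = (7, 0, 0, 0, 0)ᵀ
v_2 = (0, 1, 0, 0, 0)ᵀ

Let N = A − (1)·I. We want v_2 with N^2 v_2 = 0 but N^1 v_2 ≠ 0; then v_{j-1} := N · v_j for j = 2, …, 2.

Pick v_2 = (0, 1, 0, 0, 0)ᵀ.
Then v_1 = N · v_2 = (7, 0, 0, 0, 0)ᵀ.

Sanity check: (A − (1)·I) v_1 = (0, 0, 0, 0, 0)ᵀ = 0. ✓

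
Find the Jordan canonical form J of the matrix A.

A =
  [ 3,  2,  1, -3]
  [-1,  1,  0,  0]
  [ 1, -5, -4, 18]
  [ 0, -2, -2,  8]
J_3(2) ⊕ J_1(2)

The characteristic polynomial is
  det(x·I − A) = x^4 - 8*x^3 + 24*x^2 - 32*x + 16 = (x - 2)^4

Eigenvalues and multiplicities (the geometric multiplicity of λ is n − rank(A − λI), which equals the number of Jordan blocks for λ):
  λ = 2: algebraic multiplicity = 4, geometric multiplicity = 2

Determining the block sizes for each eigenvalue:
  λ = 2: with am = 4 and gm = 2, the partition is not yet determined (e.g. several partitions of 4 into 2 parts exist). Let N = A − (2)·I. Computing rank(N^1) = 2, rank(N^2) = 1, rank(N^3) = 0; the number of blocks of size ≥ j is rank(N^{j−1}) − rank(N^j), giving [2, 1, 1]. So we have 1 block(s) of size 3, 1 block(s) of size 1 → block sizes [3, 1]

Assembling the blocks gives a Jordan form
J =
  [2, 1, 0, 0]
  [0, 2, 1, 0]
  [0, 0, 2, 0]
  [0, 0, 0, 2]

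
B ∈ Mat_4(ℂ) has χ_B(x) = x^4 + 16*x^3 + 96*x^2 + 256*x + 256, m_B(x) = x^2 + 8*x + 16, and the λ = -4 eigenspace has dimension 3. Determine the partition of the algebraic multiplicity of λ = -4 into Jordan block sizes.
Block sizes for λ = -4: [2, 1, 1]

Step 1 — from the characteristic polynomial, algebraic multiplicity of λ = -4 is 4. From dim ker(B − (-4)·I) = 3, there are exactly 3 Jordan blocks for λ = -4.
Step 2 — from the minimal polynomial, the factor (x + 4)^2 tells us the largest block for λ = -4 has size 2.
Step 3 — with total size 4, 3 blocks, and largest block 2, the block sizes (in nonincreasing order) are [2, 1, 1].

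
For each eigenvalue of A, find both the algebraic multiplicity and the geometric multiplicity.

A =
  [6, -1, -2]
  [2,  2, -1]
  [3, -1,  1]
λ = 3: alg = 3, geom = 1

Step 1 — factor the characteristic polynomial to read off the algebraic multiplicities:
  χ_A(x) = (x - 3)^3

Step 2 — compute geometric multiplicities via the rank-nullity identity g(λ) = n − rank(A − λI):
  rank(A − (3)·I) = 2, so dim ker(A − (3)·I) = n − 2 = 1

Summary:
  λ = 3: algebraic multiplicity = 3, geometric multiplicity = 1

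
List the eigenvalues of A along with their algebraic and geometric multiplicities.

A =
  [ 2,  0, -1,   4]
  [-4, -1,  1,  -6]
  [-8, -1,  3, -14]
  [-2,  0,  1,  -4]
λ = 0: alg = 4, geom = 2

Step 1 — factor the characteristic polynomial to read off the algebraic multiplicities:
  χ_A(x) = x^4

Step 2 — compute geometric multiplicities via the rank-nullity identity g(λ) = n − rank(A − λI):
  rank(A − (0)·I) = 2, so dim ker(A − (0)·I) = n − 2 = 2

Summary:
  λ = 0: algebraic multiplicity = 4, geometric multiplicity = 2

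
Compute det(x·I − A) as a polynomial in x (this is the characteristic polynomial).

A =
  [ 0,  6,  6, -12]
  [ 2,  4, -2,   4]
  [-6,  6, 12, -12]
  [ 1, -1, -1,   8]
x^4 - 24*x^3 + 216*x^2 - 864*x + 1296

Expanding det(x·I − A) (e.g. by cofactor expansion or by noting that A is similar to its Jordan form J, which has the same characteristic polynomial as A) gives
  χ_A(x) = x^4 - 24*x^3 + 216*x^2 - 864*x + 1296
which factors as (x - 6)^4. The eigenvalues (with algebraic multiplicities) are λ = 6 with multiplicity 4.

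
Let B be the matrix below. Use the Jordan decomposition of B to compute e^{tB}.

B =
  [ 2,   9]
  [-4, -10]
e^{tB} =
  [6*t*exp(-4*t) + exp(-4*t), 9*t*exp(-4*t)]
  [-4*t*exp(-4*t), -6*t*exp(-4*t) + exp(-4*t)]

Strategy: write B = P · J · P⁻¹ where J is a Jordan canonical form, so e^{tB} = P · e^{tJ} · P⁻¹, and e^{tJ} can be computed block-by-block.

B has Jordan form
J =
  [-4,  1]
  [ 0, -4]
(up to reordering of blocks).

Per-block formulas:
  For a 2×2 Jordan block J_2(-4): exp(t · J_2(-4)) = e^(-4t)·(I + t·N), where N is the 2×2 nilpotent shift.

After assembling e^{tJ} and conjugating by P, we get:

e^{tB} =
  [6*t*exp(-4*t) + exp(-4*t), 9*t*exp(-4*t)]
  [-4*t*exp(-4*t), -6*t*exp(-4*t) + exp(-4*t)]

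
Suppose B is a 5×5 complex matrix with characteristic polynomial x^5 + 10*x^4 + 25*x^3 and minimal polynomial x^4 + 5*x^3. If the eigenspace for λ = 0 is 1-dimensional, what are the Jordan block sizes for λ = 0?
Block sizes for λ = 0: [3]

Step 1 — from the characteristic polynomial, algebraic multiplicity of λ = 0 is 3. From dim ker(B − (0)·I) = 1, there are exactly 1 Jordan blocks for λ = 0.
Step 2 — from the minimal polynomial, the factor (x − 0)^3 tells us the largest block for λ = 0 has size 3.
Step 3 — with total size 3, 1 blocks, and largest block 3, the block sizes (in nonincreasing order) are [3].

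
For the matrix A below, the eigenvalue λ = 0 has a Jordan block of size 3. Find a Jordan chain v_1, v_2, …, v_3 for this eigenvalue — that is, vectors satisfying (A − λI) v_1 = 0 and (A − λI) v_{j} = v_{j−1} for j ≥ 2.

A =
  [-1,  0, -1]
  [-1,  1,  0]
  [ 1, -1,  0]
A Jordan chain for λ = 0 of length 3:
v_1 = (1, 1, -1)ᵀ
v_2 = (0, 1, -1)ᵀ
v_3 = (0, 1, 0)ᵀ

Let N = A − (0)·I. We want v_3 with N^3 v_3 = 0 but N^2 v_3 ≠ 0; then v_{j-1} := N · v_j for j = 3, …, 2.

Pick v_3 = (0, 1, 0)ᵀ.
Then v_2 = N · v_3 = (0, 1, -1)ᵀ.
Then v_1 = N · v_2 = (1, 1, -1)ᵀ.

Sanity check: (A − (0)·I) v_1 = (0, 0, 0)ᵀ = 0. ✓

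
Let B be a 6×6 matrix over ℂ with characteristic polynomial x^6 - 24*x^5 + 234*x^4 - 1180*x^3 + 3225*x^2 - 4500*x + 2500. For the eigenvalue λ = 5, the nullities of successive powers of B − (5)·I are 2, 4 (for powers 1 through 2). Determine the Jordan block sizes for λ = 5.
Block sizes for λ = 5: [2, 2]

From the dimensions of kernels of powers, the number of Jordan blocks of size at least j is d_j − d_{j−1} where d_j = dim ker(N^j) (with d_0 = 0). Computing the differences gives [2, 2].
The number of blocks of size exactly k is (#blocks of size ≥ k) − (#blocks of size ≥ k + 1), so the partition is: 2 block(s) of size 2.
In nonincreasing order the block sizes are [2, 2].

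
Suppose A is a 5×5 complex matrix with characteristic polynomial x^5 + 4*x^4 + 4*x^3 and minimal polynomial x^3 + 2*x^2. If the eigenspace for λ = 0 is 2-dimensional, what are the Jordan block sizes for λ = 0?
Block sizes for λ = 0: [2, 1]

Step 1 — from the characteristic polynomial, algebraic multiplicity of λ = 0 is 3. From dim ker(A − (0)·I) = 2, there are exactly 2 Jordan blocks for λ = 0.
Step 2 — from the minimal polynomial, the factor (x − 0)^2 tells us the largest block for λ = 0 has size 2.
Step 3 — with total size 3, 2 blocks, and largest block 2, the block sizes (in nonincreasing order) are [2, 1].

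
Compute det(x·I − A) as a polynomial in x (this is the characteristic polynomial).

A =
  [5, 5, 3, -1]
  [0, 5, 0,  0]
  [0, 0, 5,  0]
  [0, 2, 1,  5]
x^4 - 20*x^3 + 150*x^2 - 500*x + 625

Expanding det(x·I − A) (e.g. by cofactor expansion or by noting that A is similar to its Jordan form J, which has the same characteristic polynomial as A) gives
  χ_A(x) = x^4 - 20*x^3 + 150*x^2 - 500*x + 625
which factors as (x - 5)^4. The eigenvalues (with algebraic multiplicities) are λ = 5 with multiplicity 4.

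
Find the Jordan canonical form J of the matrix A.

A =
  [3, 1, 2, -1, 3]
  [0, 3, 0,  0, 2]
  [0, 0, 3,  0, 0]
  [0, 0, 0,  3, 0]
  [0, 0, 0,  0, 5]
J_2(3) ⊕ J_1(3) ⊕ J_1(3) ⊕ J_1(5)

The characteristic polynomial is
  det(x·I − A) = x^5 - 17*x^4 + 114*x^3 - 378*x^2 + 621*x - 405 = (x - 5)*(x - 3)^4

Eigenvalues and multiplicities (the geometric multiplicity of λ is n − rank(A − λI), which equals the number of Jordan blocks for λ):
  λ = 3: algebraic multiplicity = 4, geometric multiplicity = 3
  λ = 5: algebraic multiplicity = 1, geometric multiplicity = 1

Determining the block sizes for each eigenvalue:
  λ = 3: 3 blocks summing to 4 forces exactly one block of size 2 and the rest size 1 → block sizes [2, 1, 1]
  λ = 5: one block (gm = 1), so the single block has size am = 1 → block sizes [1]

Assembling the blocks gives a Jordan form
J =
  [3, 1, 0, 0, 0]
  [0, 3, 0, 0, 0]
  [0, 0, 3, 0, 0]
  [0, 0, 0, 3, 0]
  [0, 0, 0, 0, 5]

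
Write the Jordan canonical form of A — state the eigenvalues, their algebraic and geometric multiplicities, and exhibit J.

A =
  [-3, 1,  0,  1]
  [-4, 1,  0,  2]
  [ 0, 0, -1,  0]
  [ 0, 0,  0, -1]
J_2(-1) ⊕ J_1(-1) ⊕ J_1(-1)

The characteristic polynomial is
  det(x·I − A) = x^4 + 4*x^3 + 6*x^2 + 4*x + 1 = (x + 1)^4

Eigenvalues and multiplicities (the geometric multiplicity of λ is n − rank(A − λI), which equals the number of Jordan blocks for λ):
  λ = -1: algebraic multiplicity = 4, geometric multiplicity = 3

Determining the block sizes for each eigenvalue:
  λ = -1: 3 blocks summing to 4 forces exactly one block of size 2 and the rest size 1 → block sizes [2, 1, 1]

Assembling the blocks gives a Jordan form
J =
  [-1,  1,  0,  0]
  [ 0, -1,  0,  0]
  [ 0,  0, -1,  0]
  [ 0,  0,  0, -1]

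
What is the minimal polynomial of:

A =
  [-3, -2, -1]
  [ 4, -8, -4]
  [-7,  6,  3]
x^3 + 8*x^2 + 16*x

The characteristic polynomial is χ_A(x) = x*(x + 4)^2, so the eigenvalues are known. The minimal polynomial is
  m_A(x) = Π_λ (x − λ)^{k_λ}
where k_λ is the size of the *largest* Jordan block for λ (equivalently, the smallest k with (A − λI)^k v = 0 for every generalised eigenvector v of λ).

  λ = -4: largest Jordan block has size 2, contributing (x + 4)^2
  λ = 0: largest Jordan block has size 1, contributing (x − 0)

So m_A(x) = x*(x + 4)^2 = x^3 + 8*x^2 + 16*x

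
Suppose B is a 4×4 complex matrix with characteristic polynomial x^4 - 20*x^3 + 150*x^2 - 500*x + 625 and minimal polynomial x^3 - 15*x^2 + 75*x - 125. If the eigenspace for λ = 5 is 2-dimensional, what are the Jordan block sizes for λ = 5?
Block sizes for λ = 5: [3, 1]

Step 1 — from the characteristic polynomial, algebraic multiplicity of λ = 5 is 4. From dim ker(B − (5)·I) = 2, there are exactly 2 Jordan blocks for λ = 5.
Step 2 — from the minimal polynomial, the factor (x − 5)^3 tells us the largest block for λ = 5 has size 3.
Step 3 — with total size 4, 2 blocks, and largest block 3, the block sizes (in nonincreasing order) are [3, 1].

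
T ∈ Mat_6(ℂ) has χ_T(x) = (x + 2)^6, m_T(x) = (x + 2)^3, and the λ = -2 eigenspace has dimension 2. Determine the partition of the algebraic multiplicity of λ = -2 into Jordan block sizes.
Block sizes for λ = -2: [3, 3]

Step 1 — from the characteristic polynomial, algebraic multiplicity of λ = -2 is 6. From dim ker(T − (-2)·I) = 2, there are exactly 2 Jordan blocks for λ = -2.
Step 2 — from the minimal polynomial, the factor (x + 2)^3 tells us the largest block for λ = -2 has size 3.
Step 3 — with total size 6, 2 blocks, and largest block 3, the block sizes (in nonincreasing order) are [3, 3].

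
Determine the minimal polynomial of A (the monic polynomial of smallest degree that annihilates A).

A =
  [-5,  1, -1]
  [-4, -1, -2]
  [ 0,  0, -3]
x^2 + 6*x + 9

The characteristic polynomial is χ_A(x) = (x + 3)^3, so the eigenvalues are known. The minimal polynomial is
  m_A(x) = Π_λ (x − λ)^{k_λ}
where k_λ is the size of the *largest* Jordan block for λ (equivalently, the smallest k with (A − λI)^k v = 0 for every generalised eigenvector v of λ).

  λ = -3: largest Jordan block has size 2, contributing (x + 3)^2

So m_A(x) = (x + 3)^2 = x^2 + 6*x + 9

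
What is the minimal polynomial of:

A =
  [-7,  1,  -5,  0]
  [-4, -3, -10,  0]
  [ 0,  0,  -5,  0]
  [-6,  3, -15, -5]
x^2 + 10*x + 25

The characteristic polynomial is χ_A(x) = (x + 5)^4, so the eigenvalues are known. The minimal polynomial is
  m_A(x) = Π_λ (x − λ)^{k_λ}
where k_λ is the size of the *largest* Jordan block for λ (equivalently, the smallest k with (A − λI)^k v = 0 for every generalised eigenvector v of λ).

  λ = -5: largest Jordan block has size 2, contributing (x + 5)^2

So m_A(x) = (x + 5)^2 = x^2 + 10*x + 25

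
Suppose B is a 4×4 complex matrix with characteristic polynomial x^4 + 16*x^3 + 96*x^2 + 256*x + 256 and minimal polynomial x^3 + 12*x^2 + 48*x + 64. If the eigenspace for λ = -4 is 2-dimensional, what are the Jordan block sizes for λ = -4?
Block sizes for λ = -4: [3, 1]

Step 1 — from the characteristic polynomial, algebraic multiplicity of λ = -4 is 4. From dim ker(B − (-4)·I) = 2, there are exactly 2 Jordan blocks for λ = -4.
Step 2 — from the minimal polynomial, the factor (x + 4)^3 tells us the largest block for λ = -4 has size 3.
Step 3 — with total size 4, 2 blocks, and largest block 3, the block sizes (in nonincreasing order) are [3, 1].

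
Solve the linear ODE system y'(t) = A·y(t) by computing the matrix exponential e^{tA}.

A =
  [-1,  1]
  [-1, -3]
e^{tA} =
  [t*exp(-2*t) + exp(-2*t), t*exp(-2*t)]
  [-t*exp(-2*t), -t*exp(-2*t) + exp(-2*t)]

Strategy: write A = P · J · P⁻¹ where J is a Jordan canonical form, so e^{tA} = P · e^{tJ} · P⁻¹, and e^{tJ} can be computed block-by-block.

A has Jordan form
J =
  [-2,  1]
  [ 0, -2]
(up to reordering of blocks).

Per-block formulas:
  For a 2×2 Jordan block J_2(-2): exp(t · J_2(-2)) = e^(-2t)·(I + t·N), where N is the 2×2 nilpotent shift.

After assembling e^{tJ} and conjugating by P, we get:

e^{tA} =
  [t*exp(-2*t) + exp(-2*t), t*exp(-2*t)]
  [-t*exp(-2*t), -t*exp(-2*t) + exp(-2*t)]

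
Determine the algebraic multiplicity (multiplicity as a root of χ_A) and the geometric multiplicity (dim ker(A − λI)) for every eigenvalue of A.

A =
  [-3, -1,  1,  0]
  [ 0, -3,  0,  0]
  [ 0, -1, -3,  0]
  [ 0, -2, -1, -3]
λ = -3: alg = 4, geom = 2

Step 1 — factor the characteristic polynomial to read off the algebraic multiplicities:
  χ_A(x) = (x + 3)^4

Step 2 — compute geometric multiplicities via the rank-nullity identity g(λ) = n − rank(A − λI):
  rank(A − (-3)·I) = 2, so dim ker(A − (-3)·I) = n − 2 = 2

Summary:
  λ = -3: algebraic multiplicity = 4, geometric multiplicity = 2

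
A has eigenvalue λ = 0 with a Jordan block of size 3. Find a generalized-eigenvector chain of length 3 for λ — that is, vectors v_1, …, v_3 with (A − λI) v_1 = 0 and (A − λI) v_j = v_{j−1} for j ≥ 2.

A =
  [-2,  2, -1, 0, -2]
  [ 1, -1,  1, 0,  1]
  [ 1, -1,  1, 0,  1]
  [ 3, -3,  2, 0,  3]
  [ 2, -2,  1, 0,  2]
A Jordan chain for λ = 0 of length 3:
v_1 = (1, 0, 0, -1, -1)ᵀ
v_2 = (-2, 1, 1, 3, 2)ᵀ
v_3 = (1, 0, 0, 0, 0)ᵀ

Let N = A − (0)·I. We want v_3 with N^3 v_3 = 0 but N^2 v_3 ≠ 0; then v_{j-1} := N · v_j for j = 3, …, 2.

Pick v_3 = (1, 0, 0, 0, 0)ᵀ.
Then v_2 = N · v_3 = (-2, 1, 1, 3, 2)ᵀ.
Then v_1 = N · v_2 = (1, 0, 0, -1, -1)ᵀ.

Sanity check: (A − (0)·I) v_1 = (0, 0, 0, 0, 0)ᵀ = 0. ✓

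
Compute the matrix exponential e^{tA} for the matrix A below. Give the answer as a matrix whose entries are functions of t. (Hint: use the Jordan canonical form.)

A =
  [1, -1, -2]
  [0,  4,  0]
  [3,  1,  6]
e^{tA} =
  [-2*exp(4*t) + 3*exp(3*t), -exp(4*t) + exp(3*t), -2*exp(4*t) + 2*exp(3*t)]
  [0, exp(4*t), 0]
  [3*exp(4*t) - 3*exp(3*t), exp(4*t) - exp(3*t), 3*exp(4*t) - 2*exp(3*t)]

Strategy: write A = P · J · P⁻¹ where J is a Jordan canonical form, so e^{tA} = P · e^{tJ} · P⁻¹, and e^{tJ} can be computed block-by-block.

A has Jordan form
J =
  [3, 0, 0]
  [0, 4, 0]
  [0, 0, 4]
(up to reordering of blocks).

Per-block formulas:
  For a 1×1 block at λ = 4: exp(t · [4]) = [e^(4t)].
  For a 1×1 block at λ = 3: exp(t · [3]) = [e^(3t)].

After assembling e^{tJ} and conjugating by P, we get:

e^{tA} =
  [-2*exp(4*t) + 3*exp(3*t), -exp(4*t) + exp(3*t), -2*exp(4*t) + 2*exp(3*t)]
  [0, exp(4*t), 0]
  [3*exp(4*t) - 3*exp(3*t), exp(4*t) - exp(3*t), 3*exp(4*t) - 2*exp(3*t)]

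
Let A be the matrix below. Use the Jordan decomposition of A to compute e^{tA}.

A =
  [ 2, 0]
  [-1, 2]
e^{tA} =
  [exp(2*t), 0]
  [-t*exp(2*t), exp(2*t)]

Strategy: write A = P · J · P⁻¹ where J is a Jordan canonical form, so e^{tA} = P · e^{tJ} · P⁻¹, and e^{tJ} can be computed block-by-block.

A has Jordan form
J =
  [2, 1]
  [0, 2]
(up to reordering of blocks).

Per-block formulas:
  For a 2×2 Jordan block J_2(2): exp(t · J_2(2)) = e^(2t)·(I + t·N), where N is the 2×2 nilpotent shift.

After assembling e^{tJ} and conjugating by P, we get:

e^{tA} =
  [exp(2*t), 0]
  [-t*exp(2*t), exp(2*t)]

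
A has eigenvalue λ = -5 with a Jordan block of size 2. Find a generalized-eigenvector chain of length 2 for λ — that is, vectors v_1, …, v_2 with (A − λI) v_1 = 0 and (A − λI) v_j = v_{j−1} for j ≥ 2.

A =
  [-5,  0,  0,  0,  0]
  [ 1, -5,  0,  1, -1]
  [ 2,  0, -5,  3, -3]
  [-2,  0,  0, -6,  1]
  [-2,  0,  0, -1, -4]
A Jordan chain for λ = -5 of length 2:
v_1 = (0, 1, 2, -2, -2)ᵀ
v_2 = (1, 0, 0, 0, 0)ᵀ

Let N = A − (-5)·I. We want v_2 with N^2 v_2 = 0 but N^1 v_2 ≠ 0; then v_{j-1} := N · v_j for j = 2, …, 2.

Pick v_2 = (1, 0, 0, 0, 0)ᵀ.
Then v_1 = N · v_2 = (0, 1, 2, -2, -2)ᵀ.

Sanity check: (A − (-5)·I) v_1 = (0, 0, 0, 0, 0)ᵀ = 0. ✓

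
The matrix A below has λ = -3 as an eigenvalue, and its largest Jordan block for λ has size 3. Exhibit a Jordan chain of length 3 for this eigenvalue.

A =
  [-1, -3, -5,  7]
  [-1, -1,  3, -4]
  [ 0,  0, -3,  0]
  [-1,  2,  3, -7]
A Jordan chain for λ = -3 of length 3:
v_1 = (2, -1, 0, -1)ᵀ
v_2 = (-3, 2, 0, 2)ᵀ
v_3 = (0, 1, 0, 0)ᵀ

Let N = A − (-3)·I. We want v_3 with N^3 v_3 = 0 but N^2 v_3 ≠ 0; then v_{j-1} := N · v_j for j = 3, …, 2.

Pick v_3 = (0, 1, 0, 0)ᵀ.
Then v_2 = N · v_3 = (-3, 2, 0, 2)ᵀ.
Then v_1 = N · v_2 = (2, -1, 0, -1)ᵀ.

Sanity check: (A − (-3)·I) v_1 = (0, 0, 0, 0)ᵀ = 0. ✓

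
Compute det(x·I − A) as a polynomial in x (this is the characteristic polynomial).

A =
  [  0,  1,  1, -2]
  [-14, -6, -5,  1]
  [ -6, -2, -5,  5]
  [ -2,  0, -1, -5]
x^4 + 16*x^3 + 96*x^2 + 256*x + 256

Expanding det(x·I − A) (e.g. by cofactor expansion or by noting that A is similar to its Jordan form J, which has the same characteristic polynomial as A) gives
  χ_A(x) = x^4 + 16*x^3 + 96*x^2 + 256*x + 256
which factors as (x + 4)^4. The eigenvalues (with algebraic multiplicities) are λ = -4 with multiplicity 4.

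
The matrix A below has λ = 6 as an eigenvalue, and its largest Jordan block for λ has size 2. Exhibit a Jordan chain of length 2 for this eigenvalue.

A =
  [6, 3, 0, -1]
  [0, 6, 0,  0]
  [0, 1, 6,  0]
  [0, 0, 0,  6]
A Jordan chain for λ = 6 of length 2:
v_1 = (3, 0, 1, 0)ᵀ
v_2 = (0, 1, 0, 0)ᵀ

Let N = A − (6)·I. We want v_2 with N^2 v_2 = 0 but N^1 v_2 ≠ 0; then v_{j-1} := N · v_j for j = 2, …, 2.

Pick v_2 = (0, 1, 0, 0)ᵀ.
Then v_1 = N · v_2 = (3, 0, 1, 0)ᵀ.

Sanity check: (A − (6)·I) v_1 = (0, 0, 0, 0)ᵀ = 0. ✓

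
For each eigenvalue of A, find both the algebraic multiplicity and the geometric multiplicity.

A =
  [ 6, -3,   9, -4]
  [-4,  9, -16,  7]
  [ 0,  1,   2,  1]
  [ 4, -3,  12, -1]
λ = 4: alg = 4, geom = 2

Step 1 — factor the characteristic polynomial to read off the algebraic multiplicities:
  χ_A(x) = (x - 4)^4

Step 2 — compute geometric multiplicities via the rank-nullity identity g(λ) = n − rank(A − λI):
  rank(A − (4)·I) = 2, so dim ker(A − (4)·I) = n − 2 = 2

Summary:
  λ = 4: algebraic multiplicity = 4, geometric multiplicity = 2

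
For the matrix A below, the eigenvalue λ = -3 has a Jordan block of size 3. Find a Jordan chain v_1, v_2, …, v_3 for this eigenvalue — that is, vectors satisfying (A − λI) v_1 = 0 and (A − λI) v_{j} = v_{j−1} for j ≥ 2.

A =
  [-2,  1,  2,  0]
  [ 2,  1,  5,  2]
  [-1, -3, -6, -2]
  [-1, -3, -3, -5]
A Jordan chain for λ = -3 of length 3:
v_1 = (1, 3, -2, -2)ᵀ
v_2 = (1, 2, -1, -1)ᵀ
v_3 = (1, 0, 0, 0)ᵀ

Let N = A − (-3)·I. We want v_3 with N^3 v_3 = 0 but N^2 v_3 ≠ 0; then v_{j-1} := N · v_j for j = 3, …, 2.

Pick v_3 = (1, 0, 0, 0)ᵀ.
Then v_2 = N · v_3 = (1, 2, -1, -1)ᵀ.
Then v_1 = N · v_2 = (1, 3, -2, -2)ᵀ.

Sanity check: (A − (-3)·I) v_1 = (0, 0, 0, 0)ᵀ = 0. ✓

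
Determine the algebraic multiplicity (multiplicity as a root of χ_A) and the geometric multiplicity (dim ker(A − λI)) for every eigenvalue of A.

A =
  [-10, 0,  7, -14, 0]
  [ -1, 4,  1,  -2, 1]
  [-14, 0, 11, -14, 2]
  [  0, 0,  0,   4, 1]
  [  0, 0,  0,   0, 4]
λ = -3: alg = 1, geom = 1; λ = 4: alg = 4, geom = 2

Step 1 — factor the characteristic polynomial to read off the algebraic multiplicities:
  χ_A(x) = (x - 4)^4*(x + 3)

Step 2 — compute geometric multiplicities via the rank-nullity identity g(λ) = n − rank(A − λI):
  rank(A − (-3)·I) = 4, so dim ker(A − (-3)·I) = n − 4 = 1
  rank(A − (4)·I) = 3, so dim ker(A − (4)·I) = n − 3 = 2

Summary:
  λ = -3: algebraic multiplicity = 1, geometric multiplicity = 1
  λ = 4: algebraic multiplicity = 4, geometric multiplicity = 2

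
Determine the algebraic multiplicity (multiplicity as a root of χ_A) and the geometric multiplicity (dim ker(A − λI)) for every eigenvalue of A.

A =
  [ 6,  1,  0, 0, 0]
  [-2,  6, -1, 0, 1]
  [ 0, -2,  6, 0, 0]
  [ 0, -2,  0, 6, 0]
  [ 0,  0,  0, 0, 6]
λ = 6: alg = 5, geom = 3

Step 1 — factor the characteristic polynomial to read off the algebraic multiplicities:
  χ_A(x) = (x - 6)^5

Step 2 — compute geometric multiplicities via the rank-nullity identity g(λ) = n − rank(A − λI):
  rank(A − (6)·I) = 2, so dim ker(A − (6)·I) = n − 2 = 3

Summary:
  λ = 6: algebraic multiplicity = 5, geometric multiplicity = 3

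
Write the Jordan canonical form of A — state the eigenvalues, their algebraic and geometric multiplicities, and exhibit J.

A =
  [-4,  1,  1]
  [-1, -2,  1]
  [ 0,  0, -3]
J_2(-3) ⊕ J_1(-3)

The characteristic polynomial is
  det(x·I − A) = x^3 + 9*x^2 + 27*x + 27 = (x + 3)^3

Eigenvalues and multiplicities (the geometric multiplicity of λ is n − rank(A − λI), which equals the number of Jordan blocks for λ):
  λ = -3: algebraic multiplicity = 3, geometric multiplicity = 2

Determining the block sizes for each eigenvalue:
  λ = -3: 2 blocks summing to 3 forces exactly one block of size 2 and the rest size 1 → block sizes [2, 1]

Assembling the blocks gives a Jordan form
J =
  [-3,  1,  0]
  [ 0, -3,  0]
  [ 0,  0, -3]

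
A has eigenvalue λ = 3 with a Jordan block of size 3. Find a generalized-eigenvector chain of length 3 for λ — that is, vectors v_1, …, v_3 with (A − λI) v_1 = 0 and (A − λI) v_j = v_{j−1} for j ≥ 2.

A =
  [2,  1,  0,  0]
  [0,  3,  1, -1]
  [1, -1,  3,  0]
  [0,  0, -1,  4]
A Jordan chain for λ = 3 of length 3:
v_1 = (1, 1, -1, -1)ᵀ
v_2 = (-1, 0, 1, 0)ᵀ
v_3 = (1, 0, 0, 0)ᵀ

Let N = A − (3)·I. We want v_3 with N^3 v_3 = 0 but N^2 v_3 ≠ 0; then v_{j-1} := N · v_j for j = 3, …, 2.

Pick v_3 = (1, 0, 0, 0)ᵀ.
Then v_2 = N · v_3 = (-1, 0, 1, 0)ᵀ.
Then v_1 = N · v_2 = (1, 1, -1, -1)ᵀ.

Sanity check: (A − (3)·I) v_1 = (0, 0, 0, 0)ᵀ = 0. ✓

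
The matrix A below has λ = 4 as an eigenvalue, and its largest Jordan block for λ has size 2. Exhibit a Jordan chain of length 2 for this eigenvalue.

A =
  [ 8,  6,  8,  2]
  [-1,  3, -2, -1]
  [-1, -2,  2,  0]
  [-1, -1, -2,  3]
A Jordan chain for λ = 4 of length 2:
v_1 = (4, -1, -1, -1)ᵀ
v_2 = (1, 0, 0, 0)ᵀ

Let N = A − (4)·I. We want v_2 with N^2 v_2 = 0 but N^1 v_2 ≠ 0; then v_{j-1} := N · v_j for j = 2, …, 2.

Pick v_2 = (1, 0, 0, 0)ᵀ.
Then v_1 = N · v_2 = (4, -1, -1, -1)ᵀ.

Sanity check: (A − (4)·I) v_1 = (0, 0, 0, 0)ᵀ = 0. ✓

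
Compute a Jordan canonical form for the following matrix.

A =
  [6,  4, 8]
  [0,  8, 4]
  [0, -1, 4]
J_2(6) ⊕ J_1(6)

The characteristic polynomial is
  det(x·I − A) = x^3 - 18*x^2 + 108*x - 216 = (x - 6)^3

Eigenvalues and multiplicities (the geometric multiplicity of λ is n − rank(A − λI), which equals the number of Jordan blocks for λ):
  λ = 6: algebraic multiplicity = 3, geometric multiplicity = 2

Determining the block sizes for each eigenvalue:
  λ = 6: 2 blocks summing to 3 forces exactly one block of size 2 and the rest size 1 → block sizes [2, 1]

Assembling the blocks gives a Jordan form
J =
  [6, 1, 0]
  [0, 6, 0]
  [0, 0, 6]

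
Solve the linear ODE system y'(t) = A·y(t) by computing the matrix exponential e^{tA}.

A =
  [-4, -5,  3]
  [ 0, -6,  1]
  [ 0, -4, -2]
e^{tA} =
  [exp(-4*t), -t^2*exp(-4*t) - 5*t*exp(-4*t), t^2*exp(-4*t)/2 + 3*t*exp(-4*t)]
  [0, -2*t*exp(-4*t) + exp(-4*t), t*exp(-4*t)]
  [0, -4*t*exp(-4*t), 2*t*exp(-4*t) + exp(-4*t)]

Strategy: write A = P · J · P⁻¹ where J is a Jordan canonical form, so e^{tA} = P · e^{tJ} · P⁻¹, and e^{tJ} can be computed block-by-block.

A has Jordan form
J =
  [-4,  1,  0]
  [ 0, -4,  1]
  [ 0,  0, -4]
(up to reordering of blocks).

Per-block formulas:
  For a 3×3 Jordan block J_3(-4): exp(t · J_3(-4)) = e^(-4t)·(I + t·N + (t^2/2)·N^2), where N is the 3×3 nilpotent shift.

After assembling e^{tJ} and conjugating by P, we get:

e^{tA} =
  [exp(-4*t), -t^2*exp(-4*t) - 5*t*exp(-4*t), t^2*exp(-4*t)/2 + 3*t*exp(-4*t)]
  [0, -2*t*exp(-4*t) + exp(-4*t), t*exp(-4*t)]
  [0, -4*t*exp(-4*t), 2*t*exp(-4*t) + exp(-4*t)]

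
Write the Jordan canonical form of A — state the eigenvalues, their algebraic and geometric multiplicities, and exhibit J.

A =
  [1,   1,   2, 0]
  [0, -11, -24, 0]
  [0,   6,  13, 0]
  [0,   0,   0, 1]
J_2(1) ⊕ J_1(1) ⊕ J_1(1)

The characteristic polynomial is
  det(x·I − A) = x^4 - 4*x^3 + 6*x^2 - 4*x + 1 = (x - 1)^4

Eigenvalues and multiplicities (the geometric multiplicity of λ is n − rank(A − λI), which equals the number of Jordan blocks for λ):
  λ = 1: algebraic multiplicity = 4, geometric multiplicity = 3

Determining the block sizes for each eigenvalue:
  λ = 1: 3 blocks summing to 4 forces exactly one block of size 2 and the rest size 1 → block sizes [2, 1, 1]

Assembling the blocks gives a Jordan form
J =
  [1, 1, 0, 0]
  [0, 1, 0, 0]
  [0, 0, 1, 0]
  [0, 0, 0, 1]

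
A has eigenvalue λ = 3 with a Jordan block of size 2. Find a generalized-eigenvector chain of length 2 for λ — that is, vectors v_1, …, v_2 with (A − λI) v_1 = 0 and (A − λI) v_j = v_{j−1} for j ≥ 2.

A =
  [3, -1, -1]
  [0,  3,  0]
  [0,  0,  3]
A Jordan chain for λ = 3 of length 2:
v_1 = (-1, 0, 0)ᵀ
v_2 = (0, 1, 0)ᵀ

Let N = A − (3)·I. We want v_2 with N^2 v_2 = 0 but N^1 v_2 ≠ 0; then v_{j-1} := N · v_j for j = 2, …, 2.

Pick v_2 = (0, 1, 0)ᵀ.
Then v_1 = N · v_2 = (-1, 0, 0)ᵀ.

Sanity check: (A − (3)·I) v_1 = (0, 0, 0)ᵀ = 0. ✓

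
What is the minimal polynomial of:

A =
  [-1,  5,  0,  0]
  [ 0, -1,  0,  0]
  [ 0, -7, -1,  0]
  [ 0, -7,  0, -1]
x^2 + 2*x + 1

The characteristic polynomial is χ_A(x) = (x + 1)^4, so the eigenvalues are known. The minimal polynomial is
  m_A(x) = Π_λ (x − λ)^{k_λ}
where k_λ is the size of the *largest* Jordan block for λ (equivalently, the smallest k with (A − λI)^k v = 0 for every generalised eigenvector v of λ).

  λ = -1: largest Jordan block has size 2, contributing (x + 1)^2

So m_A(x) = (x + 1)^2 = x^2 + 2*x + 1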